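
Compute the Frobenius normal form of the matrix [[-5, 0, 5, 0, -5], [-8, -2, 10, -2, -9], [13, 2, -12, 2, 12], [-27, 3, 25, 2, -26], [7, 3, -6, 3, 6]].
R = [[0, 0, 0, 0, -5], [1, 0, 0, 0, 29], [0, 1, 0, 0, -29], [0, 0, 1, 0, -37], [0, 0, 0, 1, -11]]

The invariant factors of A (the non-unit diagonal entries of the Smith normal form of xI - A over ℚ[x]) are (x + 5)(x^2 + 3x - 1)^2, each dividing the next. The characteristic polynomial is their product, (x + 5)(x^2 + 3x - 1)^2.

The rational canonical form is the block-diagonal matrix of companion matrices C(f_i):
R = [[0, 0, 0, 0, -5], [1, 0, 0, 0, 29], [0, 1, 0, 0, -29], [0, 0, 1, 0, -37], [0, 0, 0, 1, -11]].

Note the characteristic polynomial does not split into linear factors over ℚ, so A has no Jordan form over ℚ; the rational canonical form exists over any field.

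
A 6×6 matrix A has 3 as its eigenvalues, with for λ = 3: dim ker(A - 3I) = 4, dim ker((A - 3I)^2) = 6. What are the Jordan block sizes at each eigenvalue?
λ = 3: successive nullity increments [4, 2] count blocks of size ≥ k; block sizes are [2, 2, 1, 1].

Jordan blocks: (3, 2), (3, 2), (3, 1), (3, 1)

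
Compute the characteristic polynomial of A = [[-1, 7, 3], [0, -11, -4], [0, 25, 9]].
xI - A = [[x + 1, -7, -3], [0, x + 11, 4], [0, -25, x - 9]].

Expanding det(xI - A) along the first row:
det(xI - A) = + (x + 1)·det([[x + 11, 4], [-25, x - 9]]) - (-7)·det([[0, 4], [0, x - 9]]) + (-3)·det([[0, x + 11], [0, -25]]).

Evaluating gives χ_A(x) = x^3 + 3x^2 + 3x + 1 = (x + 1)^3.

χ_A(x) = (x + 1)^3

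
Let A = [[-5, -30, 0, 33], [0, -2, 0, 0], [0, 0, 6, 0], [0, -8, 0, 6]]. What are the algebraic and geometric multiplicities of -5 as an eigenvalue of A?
algebraic multiplicity 1, geometric multiplicity 1

The characteristic polynomial is (x - 6)^2(x + 2)(x + 5), so the factor x + 5 appears with exponent 1: the algebraic multiplicity is 1.

rank(A + 5I) = 3, so the eigenspace has dimension 4 - 3 = 1: the geometric multiplicity is 1.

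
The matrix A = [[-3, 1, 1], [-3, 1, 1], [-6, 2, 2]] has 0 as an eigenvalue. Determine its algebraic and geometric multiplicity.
algebraic multiplicity 3, geometric multiplicity 2

The characteristic polynomial is x^3, so the factor x appears with exponent 3: the algebraic multiplicity is 3.

rank(A) = 1, so the eigenspace has dimension 3 - 1 = 2: the geometric multiplicity is 2.

Since 2 < 3, A is not diagonalizable.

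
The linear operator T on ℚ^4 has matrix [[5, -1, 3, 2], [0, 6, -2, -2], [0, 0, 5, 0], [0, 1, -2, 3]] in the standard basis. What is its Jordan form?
J = [[4, 0, 0, 0], [0, 5, 1, 0], [0, 0, 5, 0], [0, 0, 0, 5]]

The characteristic polynomial is det(xI - A) = (x - 5)^3(x - 4), so the eigenvalues are 4 (algebraic multiplicity 1), 5 (algebraic multiplicity 3).

For λ = 4: algebraic multiplicity 1 gives one 1×1 block.

For λ = 5: rank(A - 5I) = 2, rank((A - 5I)^2) = 1. The eigenspace has dimension 4 - 2 = 2, so there are 2 Jordan blocks; the rank sequence gives block sizes [2, 1].

Assembling the blocks gives the Jordan form J above.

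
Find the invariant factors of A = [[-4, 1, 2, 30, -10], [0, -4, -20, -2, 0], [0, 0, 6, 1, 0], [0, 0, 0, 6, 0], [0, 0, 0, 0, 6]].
The Jordan structure of A has elementary divisors (x + 4)^2, (x - 6)^2, (x - 6). Arranging the block sizes at each eigenvalue in decreasing order and taking row products gives the invariant factors.

Invariant factors (smallest first, each dividing the next): x - 6, (x - 6)^2(x + 4)^2.

Check: the last factor (x - 6)^2(x + 4)^2 is the minimal polynomial, and the product (x - 6)^3(x + 4)^2 is the characteristic polynomial.

x - 6, (x - 6)^2(x + 4)^2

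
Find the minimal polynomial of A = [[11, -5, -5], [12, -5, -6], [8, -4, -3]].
The characteristic polynomial factors as (x - 1)^3. The minimal polynomial is ∏(x - λ)^{k_λ} where k_λ is the size of the largest Jordan block at λ.

For λ = 1: rank(A - I) = 1, and the largest Jordan block has size 2 (the smallest k with rank((A - I)^k) = rank((A - I)^(k+1))).

So m_A(x) = (x - 1)^2.

m_A(x) = (x - 1)^2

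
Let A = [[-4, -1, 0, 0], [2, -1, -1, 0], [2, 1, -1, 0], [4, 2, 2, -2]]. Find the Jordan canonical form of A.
The characteristic polynomial is det(xI - A) = (x + 2)^4, so the eigenvalues are -2 (algebraic multiplicity 4).

For λ = -2: rank(A + 2I) = 2, rank((A + 2I)^2) = 1, rank((A + 2I)^3) = 0. The eigenspace has dimension 4 - 2 = 2, so there are 2 Jordan blocks; the rank sequence gives block sizes [3, 1].

Assembling the blocks gives the Jordan form J above.

J = [[-2, 1, 0, 0], [0, -2, 1, 0], [0, 0, -2, 0], [0, 0, 0, -2]]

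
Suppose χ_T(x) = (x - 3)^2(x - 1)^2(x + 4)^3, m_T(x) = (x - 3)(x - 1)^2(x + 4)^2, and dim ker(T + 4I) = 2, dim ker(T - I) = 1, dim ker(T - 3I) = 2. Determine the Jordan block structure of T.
Jordan blocks: (-4, 2), (-4, 1), (1, 2), (3, 1), (3, 1)

λ = -4: algebraic multiplicity 3 (exponent in χ_T), largest block size 2 (exponent in m_T), 2 blocks (geometric multiplicity). These force block sizes [2, 1].
λ = 1: algebraic multiplicity 2 (exponent in χ_T), largest block size 2 (exponent in m_T), 1 block (geometric multiplicity). This forces block sizes [2].
λ = 3: algebraic multiplicity 2 (exponent in χ_T), largest block size 1 (exponent in m_T), 2 blocks (geometric multiplicity). These force block sizes [1, 1].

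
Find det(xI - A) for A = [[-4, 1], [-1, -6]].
χ_A(x) = (x + 5)^2

xI - A = [[x + 4, -1], [1, x + 6]].

Expanding det(xI - A) along the first row:
det(xI - A) = + (x + 4)·det([[x + 6]]) - (-1)·det([[1]]).

Evaluating gives χ_A(x) = x^2 + 10x + 25 = (x + 5)^2.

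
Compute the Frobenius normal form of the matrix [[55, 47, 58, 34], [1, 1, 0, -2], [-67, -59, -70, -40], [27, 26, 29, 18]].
R = [[0, -6, 0, 0], [1, 2, 0, 0], [0, 0, 0, -6], [0, 0, 1, 2]]

The invariant factors of A (the non-unit diagonal entries of the Smith normal form of xI - A over ℚ[x]) are x^2 - 2x + 6, x^2 - 2x + 6, each dividing the next. The characteristic polynomial is their product, (x^2 - 2x + 6)^2.

The rational canonical form is the block-diagonal matrix of companion matrices C(f_i):
R = [[0, -6, 0, 0], [1, 2, 0, 0], [0, 0, 0, -6], [0, 0, 1, 2]].

Note the characteristic polynomial does not split into linear factors over ℚ, so A has no Jordan form over ℚ; the rational canonical form exists over any field.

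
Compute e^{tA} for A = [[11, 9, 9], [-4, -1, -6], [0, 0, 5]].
e^{tA} = [[(6*t + 1)*e^{5*t}, 9*t*e^{5*t}, 9*t*e^{5*t}], [-4*t*e^{5*t}, (1 - 6*t)*e^{5*t}, -6*t*e^{5*t}], [0, 0, e^{5*t}]]

A has Jordan form J = [[5, 1, 0], [0, 5, 0], [0, 0, 5]] with A = PJP^{-1}, so e^{tA} = P e^{tJ} P^{-1}.

For a Jordan block J_k(λ), e^{tJ_k(λ)} = e^{λt} · (I + tN + t^2 N^2/2! + ... + t^{k-1} N^{k-1}/(k-1)!) where N is the nilpotent superdiagonal part.

Assembling the blocks and conjugating back gives the entries of e^{tA} as shown above.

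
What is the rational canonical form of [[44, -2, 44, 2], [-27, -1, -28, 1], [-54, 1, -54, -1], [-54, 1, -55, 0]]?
The invariant factors of A (the non-unit diagonal entries of the Smith normal form of xI - A over ℚ[x]) are (x - 1)(x + 4)^3, each dividing the next. The characteristic polynomial is their product, (x - 1)(x + 4)^3.

The rational canonical form is the block-diagonal matrix of companion matrices C(f_i):
R = [[0, 0, 0, 64], [1, 0, 0, -16], [0, 1, 0, -36], [0, 0, 1, -11]].

R = [[0, 0, 0, 64], [1, 0, 0, -16], [0, 1, 0, -36], [0, 0, 1, -11]]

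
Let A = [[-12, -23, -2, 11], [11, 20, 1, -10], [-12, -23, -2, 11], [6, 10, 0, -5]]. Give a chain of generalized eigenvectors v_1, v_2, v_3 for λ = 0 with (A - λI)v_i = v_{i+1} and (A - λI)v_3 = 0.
v_1 = [[10, -8, 11, -4]]^T, v_2 = [[-2, 1, -2, 0]]^T, v_3 = [[5, -4, 5, -2]]^T

We seek v_1 ∈ ker(A^3) \ ker(A^2), then set v_{i+1} = A v_i.

One such chain is v_1 = [[10, -8, 11, -4]]^T, v_2 = [[-2, 1, -2, 0]]^T, v_3 = [[5, -4, 5, -2]]^T. Check: A v_3 = [[0, 0, 0, 0]]^T = 0.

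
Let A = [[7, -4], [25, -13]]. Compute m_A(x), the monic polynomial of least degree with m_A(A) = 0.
m_A(x) = (x + 3)^2

The characteristic polynomial factors as (x + 3)^2. The minimal polynomial is ∏(x - λ)^{k_λ} where k_λ is the size of the largest Jordan block at λ.

For λ = -3: rank(A + 3I) = 1, and the largest Jordan block has size 2 (the smallest k with rank((A + 3I)^k) = rank((A + 3I)^(k+1))).

So m_A(x) = (x + 3)^2.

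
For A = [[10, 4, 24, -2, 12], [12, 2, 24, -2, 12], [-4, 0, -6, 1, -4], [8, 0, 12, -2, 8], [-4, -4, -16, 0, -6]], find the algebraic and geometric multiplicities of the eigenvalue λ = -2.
algebraic multiplicity 2, geometric multiplicity 2

The characteristic polynomial is x^2(x - 2)(x + 2)^2, so the factor x + 2 appears with exponent 2: the algebraic multiplicity is 2.

rank(A + 2I) = 3, so the eigenspace has dimension 5 - 3 = 2: the geometric multiplicity is 2.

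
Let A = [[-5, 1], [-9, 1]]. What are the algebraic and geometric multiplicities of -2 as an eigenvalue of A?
algebraic multiplicity 2, geometric multiplicity 1

The characteristic polynomial is (x + 2)^2, so the factor x + 2 appears with exponent 2: the algebraic multiplicity is 2.

rank(A + 2I) = 1, so the eigenspace has dimension 2 - 1 = 1: the geometric multiplicity is 1.

Since 1 < 2, A is not diagonalizable.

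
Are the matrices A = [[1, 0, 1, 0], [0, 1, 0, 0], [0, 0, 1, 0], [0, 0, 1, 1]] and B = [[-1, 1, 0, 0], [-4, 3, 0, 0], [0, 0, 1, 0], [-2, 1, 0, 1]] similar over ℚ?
Yes.

Two matrices over a field are similar if and only if they have the same invariant factors.

Both A and B have characteristic polynomial (x - 1)^4 and minimal polynomial (x - 1)^2. Computing further, both have invariant factors x - 1, x - 1, (x - 1)^2. Hence A and B are similar.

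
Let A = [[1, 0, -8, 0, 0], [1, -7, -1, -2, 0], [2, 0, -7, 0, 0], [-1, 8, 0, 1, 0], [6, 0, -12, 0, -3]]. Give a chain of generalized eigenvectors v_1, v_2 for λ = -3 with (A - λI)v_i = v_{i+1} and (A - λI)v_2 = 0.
We seek v_1 ∈ ker((A + 3I)^2) \ ker(A + 3I), then set v_{i+1} = (A + 3I) v_i.

One such chain is v_1 = [[-2, 0, -1, 0, -2]]^T, v_2 = [[0, -1, 0, 2, 0]]^T. Check: (A + 3I) v_2 = [[0, 0, 0, 0, 0]]^T = 0.

v_1 = [[-2, 0, -1, 0, -2]]^T, v_2 = [[0, -1, 0, 2, 0]]^T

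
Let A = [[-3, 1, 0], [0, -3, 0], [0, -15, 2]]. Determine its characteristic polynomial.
χ_A(x) = (x - 2)(x + 3)^2

xI - A = [[x + 3, -1, 0], [0, x + 3, 0], [0, 15, x - 2]].

Expanding det(xI - A) along the first row:
det(xI - A) = + (x + 3)·det([[x + 3, 0], [15, x - 2]]) - (-1)·det([[0, 0], [0, x - 2]]) + (0)·det([[0, x + 3], [0, 15]]).

Evaluating gives χ_A(x) = x^3 + 4x^2 - 3x - 18 = (x - 2)(x + 3)^2.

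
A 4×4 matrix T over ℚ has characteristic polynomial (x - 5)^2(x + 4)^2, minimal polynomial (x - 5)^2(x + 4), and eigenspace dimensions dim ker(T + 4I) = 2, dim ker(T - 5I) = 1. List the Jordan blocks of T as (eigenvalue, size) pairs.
λ = -4: algebraic multiplicity 2 (exponent in χ_T), largest block size 1 (exponent in m_T), 2 blocks (geometric multiplicity). These force block sizes [1, 1].
λ = 5: algebraic multiplicity 2 (exponent in χ_T), largest block size 2 (exponent in m_T), 1 block (geometric multiplicity). This forces block sizes [2].

Jordan blocks: (-4, 1), (-4, 1), (5, 2)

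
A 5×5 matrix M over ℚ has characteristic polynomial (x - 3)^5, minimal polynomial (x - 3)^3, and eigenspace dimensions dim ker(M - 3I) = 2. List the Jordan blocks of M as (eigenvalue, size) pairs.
Jordan blocks: (3, 3), (3, 2)

λ = 3: algebraic multiplicity 5 (exponent in χ_M), largest block size 3 (exponent in m_M), 2 blocks (geometric multiplicity). These force block sizes [3, 2].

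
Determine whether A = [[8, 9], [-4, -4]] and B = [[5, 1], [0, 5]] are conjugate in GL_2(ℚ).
No.

trace(A) = 4 but trace(B) = 10. The trace is a similarity invariant, so A and B are not similar.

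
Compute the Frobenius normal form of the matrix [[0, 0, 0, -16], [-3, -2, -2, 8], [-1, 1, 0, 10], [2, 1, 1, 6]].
R = [[0, 0, 0, -16], [1, 0, 0, 20], [0, 1, 0, -4], [0, 0, 1, 4]]

The invariant factors of A (the non-unit diagonal entries of the Smith normal form of xI - A over ℚ[x]) are (x - 4)(x^3 + 4x - 4), each dividing the next. The characteristic polynomial is their product, (x - 4)(x^3 + 4x - 4).

The rational canonical form is the block-diagonal matrix of companion matrices C(f_i):
R = [[0, 0, 0, -16], [1, 0, 0, 20], [0, 1, 0, -4], [0, 0, 1, 4]].

Note the characteristic polynomial does not split into linear factors over ℚ, so A has no Jordan form over ℚ; the rational canonical form exists over any field.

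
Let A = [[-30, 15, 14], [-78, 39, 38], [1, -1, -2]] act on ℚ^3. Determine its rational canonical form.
R = [[0, 0, -24], [1, 0, -6], [0, 1, 7]]

The invariant factors of A (the non-unit diagonal entries of the Smith normal form of xI - A over ℚ[x]) are (x - 4)(x^2 - 3x - 6), each dividing the next. The characteristic polynomial is their product, (x - 4)(x^2 - 3x - 6).

The rational canonical form is the block-diagonal matrix of companion matrices C(f_i):
R = [[0, 0, -24], [1, 0, -6], [0, 1, 7]].

Note the characteristic polynomial does not split into linear factors over ℚ, so A has no Jordan form over ℚ; the rational canonical form exists over any field.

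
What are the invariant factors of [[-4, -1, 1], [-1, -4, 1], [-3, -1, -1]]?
(x + 3)^3

The Jordan structure of A has elementary divisors (x + 3)^3. Arranging the block sizes at each eigenvalue in decreasing order and taking row products gives the invariant factors.

Invariant factors (smallest first, each dividing the next): (x + 3)^3.

Check: the last factor (x + 3)^3 is the minimal polynomial, and the product (x + 3)^3 is the characteristic polynomial.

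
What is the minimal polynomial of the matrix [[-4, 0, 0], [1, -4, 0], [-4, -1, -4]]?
The characteristic polynomial factors as (x + 4)^3. The minimal polynomial is ∏(x - λ)^{k_λ} where k_λ is the size of the largest Jordan block at λ.

For λ = -4: rank(A + 4I) = 2, and the largest Jordan block has size 3 (the smallest k with rank((A + 4I)^k) = rank((A + 4I)^(k+1))).

So m_A(x) = (x + 4)^3.

m_A(x) = (x + 4)^3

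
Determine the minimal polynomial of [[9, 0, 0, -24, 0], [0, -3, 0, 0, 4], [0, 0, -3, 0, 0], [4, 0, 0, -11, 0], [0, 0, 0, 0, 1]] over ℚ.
m_A(x) = (x - 1)(x + 3)

The characteristic polynomial factors as (x - 1)^2(x + 3)^3. The minimal polynomial is ∏(x - λ)^{k_λ} where k_λ is the size of the largest Jordan block at λ.

For λ = -3: rank(A + 3I) = 2, and the largest Jordan block has size 1 (the smallest k with rank((A + 3I)^k) = rank((A + 3I)^(k+1))).
For λ = 1: rank(A - I) = 3, and the largest Jordan block has size 1 (the smallest k with rank((A - I)^k) = rank((A - I)^(k+1))).

So m_A(x) = (x - 1)(x + 3).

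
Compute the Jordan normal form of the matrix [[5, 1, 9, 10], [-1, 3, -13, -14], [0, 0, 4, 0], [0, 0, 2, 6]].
J = [[4, 1, 0, 0], [0, 4, 0, 0], [0, 0, 4, 0], [0, 0, 0, 6]]

The characteristic polynomial is det(xI - A) = (x - 6)(x - 4)^3, so the eigenvalues are 4 (algebraic multiplicity 3), 6 (algebraic multiplicity 1).

For λ = 4: rank(A - 4I) = 2, rank((A - 4I)^2) = 1. The eigenspace has dimension 4 - 2 = 2, so there are 2 Jordan blocks; the rank sequence gives block sizes [2, 1].

For λ = 6: algebraic multiplicity 1 gives one 1×1 block.

Assembling the blocks gives the Jordan form J above.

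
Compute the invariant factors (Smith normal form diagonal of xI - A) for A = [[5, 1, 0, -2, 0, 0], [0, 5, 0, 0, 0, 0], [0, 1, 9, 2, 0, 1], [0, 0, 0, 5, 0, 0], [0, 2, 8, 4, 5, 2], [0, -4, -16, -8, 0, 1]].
The Jordan structure of A has elementary divisors (x - 5)^2, (x - 5)^2, (x - 5), (x - 5). Arranging the block sizes at each eigenvalue in decreasing order and taking row products gives the invariant factors.

Invariant factors (smallest first, each dividing the next): x - 5, x - 5, (x - 5)^2, (x - 5)^2.

Check: the last factor (x - 5)^2 is the minimal polynomial, and the product (x - 5)^6 is the characteristic polynomial.

x - 5, x - 5, (x - 5)^2, (x - 5)^2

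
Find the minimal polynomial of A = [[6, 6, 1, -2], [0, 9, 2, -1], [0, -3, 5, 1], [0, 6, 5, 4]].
The characteristic polynomial factors as (x - 6)^4. The minimal polynomial is ∏(x - λ)^{k_λ} where k_λ is the size of the largest Jordan block at λ.

For λ = 6: rank(A - 6I) = 2, and the largest Jordan block has size 3 (the smallest k with rank((A - 6I)^k) = rank((A - 6I)^(k+1))).

So m_A(x) = (x - 6)^3.

m_A(x) = (x - 6)^3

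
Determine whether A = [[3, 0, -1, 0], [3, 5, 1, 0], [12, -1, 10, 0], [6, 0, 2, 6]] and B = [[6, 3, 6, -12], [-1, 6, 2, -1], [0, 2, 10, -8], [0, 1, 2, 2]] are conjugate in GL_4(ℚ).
Yes.

Two matrices over a field are similar if and only if they have the same invariant factors.

Both A and B have characteristic polynomial (x - 6)^4 and minimal polynomial (x - 6)^3. Computing further, both have invariant factors x - 6, (x - 6)^3. Hence A and B are similar.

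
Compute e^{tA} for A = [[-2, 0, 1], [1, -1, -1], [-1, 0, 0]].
A has Jordan form J = [[-1, 1, 0], [0, -1, 0], [0, 0, -1]] with A = PJP^{-1}, so e^{tA} = P e^{tJ} P^{-1}.

For a Jordan block J_k(λ), e^{tJ_k(λ)} = e^{λt} · (I + tN + t^2 N^2/2! + ... + t^{k-1} N^{k-1}/(k-1)!) where N is the nilpotent superdiagonal part.

Assembling the blocks and conjugating back gives the entries of e^{tA} as shown above.

e^{tA} = [[(1 - t)*e^{-t}, 0, t*e^{-t}], [t*e^{-t}, e^{-t}, -t*e^{-t}], [-t*e^{-t}, 0, (t + 1)*e^{-t}]]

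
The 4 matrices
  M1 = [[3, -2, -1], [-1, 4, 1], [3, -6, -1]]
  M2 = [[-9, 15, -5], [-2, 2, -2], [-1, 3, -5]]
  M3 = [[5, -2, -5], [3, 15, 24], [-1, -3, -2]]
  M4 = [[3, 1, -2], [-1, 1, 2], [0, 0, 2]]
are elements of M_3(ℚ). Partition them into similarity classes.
3 classes: {M1, M4}, {M2}, {M3}

Characteristic polynomials: χ_{M1} = (x - 2)^3, χ_{M2} = (x + 4)^3, χ_{M3} = (x - 6)^3, χ_{M4} = (x - 2)^3.

{M1, M4}: invariant factors x - 2, (x - 2)^2.

{M2}: invariant factors x + 4, (x + 4)^2.

{M3}: invariant factors (x - 6)^3.

Matrices are similar if and only if their invariant-factor lists agree; the partition into similarity classes is {M1, M4}, {M2}, {M3}.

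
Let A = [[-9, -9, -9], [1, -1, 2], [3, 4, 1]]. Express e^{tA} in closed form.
e^{tA} = [[(1 - 6*t)*e^{-3*t}, -9*t*e^{-3*t}, -9*t*e^{-3*t}], [t*(t + 1)*e^{-3*t}, (3*t^2 + 4*t + 2)*e^{-3*t}/2, t*(3*t + 4)*e^{-3*t}/2], [t*(3 - t)*e^{-3*t}, t*(8 - 3*t)*e^{-3*t}/2, (-3*t^2 + 8*t + 2)*e^{-3*t}/2]]

A has Jordan form J = [[-3, 1, 0], [0, -3, 1], [0, 0, -3]] with A = PJP^{-1}, so e^{tA} = P e^{tJ} P^{-1}.

For a Jordan block J_k(λ), e^{tJ_k(λ)} = e^{λt} · (I + tN + t^2 N^2/2! + ... + t^{k-1} N^{k-1}/(k-1)!) where N is the nilpotent superdiagonal part.

Assembling the blocks and conjugating back gives the entries of e^{tA} as shown above.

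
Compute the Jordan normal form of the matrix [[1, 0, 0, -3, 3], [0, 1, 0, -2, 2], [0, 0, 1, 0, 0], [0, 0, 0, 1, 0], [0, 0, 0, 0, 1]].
The characteristic polynomial is det(xI - A) = (x - 1)^5, so the eigenvalues are 1 (algebraic multiplicity 5).

For λ = 1: rank(A - I) = 1, rank((A - I)^2) = 0. The eigenspace has dimension 5 - 1 = 4, so there are 4 Jordan blocks; the rank sequence gives block sizes [2, 1, 1, 1].

Assembling the blocks gives the Jordan form J above.

J = [[1, 1, 0, 0, 0], [0, 1, 0, 0, 0], [0, 0, 1, 0, 0], [0, 0, 0, 1, 0], [0, 0, 0, 0, 1]]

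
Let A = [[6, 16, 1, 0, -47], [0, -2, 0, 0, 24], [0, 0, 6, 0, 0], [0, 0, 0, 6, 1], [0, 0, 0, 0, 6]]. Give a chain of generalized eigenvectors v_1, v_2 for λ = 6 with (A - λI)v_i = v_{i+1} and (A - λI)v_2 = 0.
We seek v_1 ∈ ker((A - 6I)^2) \ ker(A - 6I), then set v_{i+1} = (A - 6I) v_i.

One such chain is v_1 = [[0, 0, 1, -1, 0]]^T, v_2 = [[1, 0, 0, 0, 0]]^T. Check: (A - 6I) v_2 = [[0, 0, 0, 0, 0]]^T = 0.

v_1 = [[0, 0, 1, -1, 0]]^T, v_2 = [[1, 0, 0, 0, 0]]^T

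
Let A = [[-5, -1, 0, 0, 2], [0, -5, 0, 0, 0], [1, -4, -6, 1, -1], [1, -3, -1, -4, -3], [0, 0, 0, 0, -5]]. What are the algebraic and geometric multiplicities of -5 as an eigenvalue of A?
algebraic multiplicity 5, geometric multiplicity 3

The characteristic polynomial is (x + 5)^5, so the factor x + 5 appears with exponent 5: the algebraic multiplicity is 5.

rank(A + 5I) = 2, so the eigenspace has dimension 5 - 2 = 3: the geometric multiplicity is 3.

Since 3 < 5, A is not diagonalizable.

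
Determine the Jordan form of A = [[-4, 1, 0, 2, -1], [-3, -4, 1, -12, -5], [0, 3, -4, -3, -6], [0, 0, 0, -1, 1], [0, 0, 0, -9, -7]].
The characteristic polynomial is det(xI - A) = (x + 4)^5, so the eigenvalues are -4 (algebraic multiplicity 5).

For λ = -4: rank(A + 4I) = 3, rank((A + 4I)^2) = 1, rank((A + 4I)^3) = 0. The eigenspace has dimension 5 - 3 = 2, so there are 2 Jordan blocks; the rank sequence gives block sizes [3, 2].

Assembling the blocks gives the Jordan form J above.

J = [[-4, 1, 0, 0, 0], [0, -4, 1, 0, 0], [0, 0, -4, 0, 0], [0, 0, 0, -4, 1], [0, 0, 0, 0, -4]]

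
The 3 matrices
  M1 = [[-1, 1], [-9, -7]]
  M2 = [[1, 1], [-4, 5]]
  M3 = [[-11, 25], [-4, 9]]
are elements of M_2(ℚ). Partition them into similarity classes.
Characteristic polynomials: χ_{M1} = (x + 4)^2, χ_{M2} = (x - 3)^2, χ_{M3} = (x + 1)^2.

{M1}: invariant factors (x + 4)^2.

{M2}: invariant factors (x - 3)^2.

{M3}: invariant factors (x + 1)^2.

Matrices are similar if and only if their invariant-factor lists agree; the partition into similarity classes is {M1}, {M2}, {M3}.

3 classes: {M1}, {M2}, {M3}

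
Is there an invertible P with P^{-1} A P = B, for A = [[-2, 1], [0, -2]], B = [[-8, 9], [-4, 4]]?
Two matrices over a field are similar if and only if they have the same invariant factors.

Both A and B have characteristic polynomial (x + 2)^2 and minimal polynomial (x + 2)^2. Computing further, both have invariant factors (x + 2)^2. Hence A and B are similar.

Yes.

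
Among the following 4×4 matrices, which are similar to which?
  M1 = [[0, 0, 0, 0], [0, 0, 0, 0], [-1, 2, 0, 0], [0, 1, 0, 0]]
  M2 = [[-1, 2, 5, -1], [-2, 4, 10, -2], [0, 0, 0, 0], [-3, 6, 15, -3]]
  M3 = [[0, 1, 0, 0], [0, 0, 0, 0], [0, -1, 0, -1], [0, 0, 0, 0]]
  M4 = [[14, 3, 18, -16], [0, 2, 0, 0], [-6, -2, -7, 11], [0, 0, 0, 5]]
Characteristic polynomials: χ_{M1} = x^4, χ_{M2} = x^4, χ_{M3} = x^4, χ_{M4} = (x - 5)^2(x - 2)^2.

{M1, M3}: invariant factors x^2, x^2.

{M2}: invariant factors x, x, x^2.

{M4}: invariant factors (x - 5)^2(x - 2)^2.

Matrices are similar if and only if their invariant-factor lists agree; the partition into similarity classes is {M1, M3}, {M2}, {M4}.

3 classes: {M1, M3}, {M2}, {M4}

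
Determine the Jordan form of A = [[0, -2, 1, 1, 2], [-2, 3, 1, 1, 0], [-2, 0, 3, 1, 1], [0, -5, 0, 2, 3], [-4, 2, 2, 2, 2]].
J = [[2, 1, 0, 0, 0], [0, 2, 1, 0, 0], [0, 0, 2, 0, 0], [0, 0, 0, 2, 1], [0, 0, 0, 0, 2]]

The characteristic polynomial is det(xI - A) = (x - 2)^5, so the eigenvalues are 2 (algebraic multiplicity 5).

For λ = 2: rank(A - 2I) = 3, rank((A - 2I)^2) = 1, rank((A - 2I)^3) = 0. The eigenspace has dimension 5 - 3 = 2, so there are 2 Jordan blocks; the rank sequence gives block sizes [3, 2].

Assembling the blocks gives the Jordan form J above.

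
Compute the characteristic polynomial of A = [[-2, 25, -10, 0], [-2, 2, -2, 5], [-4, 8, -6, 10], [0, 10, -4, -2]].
xI - A = [[x + 2, -25, 10, 0], [2, x - 2, 2, -5], [4, -8, x + 6, -10], [0, -10, 4, x + 2]].

Expanding det(xI - A) along the first row:
det(xI - A) = + (x + 2)·det([[x - 2, 2, -5], [-8, x + 6, -10], [-10, 4, x + 2]]) - (-25)·det([[2, 2, -5], [4, x + 6, -10], [0, 4, x + 2]]) + (10)·det([[2, x - 2, -5], [4, -8, -10], [0, -10, x + 2]]) - (0)·det([[2, x - 2, 2], [4, -8, x + 6], [0, -10, 4]]).

Evaluating gives χ_A(x) = x^4 + 8x^3 + 24x^2 + 32x + 16 = (x + 2)^4.

χ_A(x) = (x + 2)^4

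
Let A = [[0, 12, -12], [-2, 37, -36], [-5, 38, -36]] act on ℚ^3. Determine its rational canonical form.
R = [[0, 0, -12], [1, 0, 0], [0, 1, 1]]

The invariant factors of A (the non-unit diagonal entries of the Smith normal form of xI - A over ℚ[x]) are (x + 2)(x^2 - 3x + 6), each dividing the next. The characteristic polynomial is their product, (x + 2)(x^2 - 3x + 6).

The rational canonical form is the block-diagonal matrix of companion matrices C(f_i):
R = [[0, 0, -12], [1, 0, 0], [0, 1, 1]].

Note the characteristic polynomial does not split into linear factors over ℚ, so A has no Jordan form over ℚ; the rational canonical form exists over any field.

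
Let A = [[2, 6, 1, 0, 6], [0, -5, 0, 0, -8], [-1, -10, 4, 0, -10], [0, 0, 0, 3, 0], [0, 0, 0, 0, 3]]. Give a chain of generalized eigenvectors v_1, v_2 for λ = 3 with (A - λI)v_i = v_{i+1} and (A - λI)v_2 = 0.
We seek v_1 ∈ ker((A - 3I)^2) \ ker(A - 3I), then set v_{i+1} = (A - 3I) v_i.

One such chain is v_1 = [[0, 0, 1, 0, 0]]^T, v_2 = [[1, 0, 1, 0, 0]]^T. Check: (A - 3I) v_2 = [[0, 0, 0, 0, 0]]^T = 0.

v_1 = [[0, 0, 1, 0, 0]]^T, v_2 = [[1, 0, 1, 0, 0]]^T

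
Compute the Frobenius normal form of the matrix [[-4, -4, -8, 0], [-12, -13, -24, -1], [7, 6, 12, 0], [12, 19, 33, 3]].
The invariant factors of A (the non-unit diagonal entries of the Smith normal form of xI - A over ℚ[x]) are (x + 2)(x^3 + 4x - 2), each dividing the next. The characteristic polynomial is their product, (x + 2)(x^3 + 4x - 2).

The rational canonical form is the block-diagonal matrix of companion matrices C(f_i):
R = [[0, 0, 0, 4], [1, 0, 0, -6], [0, 1, 0, -4], [0, 0, 1, -2]].

Note the characteristic polynomial does not split into linear factors over ℚ, so A has no Jordan form over ℚ; the rational canonical form exists over any field.

R = [[0, 0, 0, 4], [1, 0, 0, -6], [0, 1, 0, -4], [0, 0, 1, -2]]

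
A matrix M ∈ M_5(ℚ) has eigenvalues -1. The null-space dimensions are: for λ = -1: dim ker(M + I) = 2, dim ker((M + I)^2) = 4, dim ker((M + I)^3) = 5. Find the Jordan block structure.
λ = -1: successive nullity increments [2, 2, 1] count blocks of size ≥ k; block sizes are [3, 2].

Jordan blocks: (-1, 3), (-1, 2)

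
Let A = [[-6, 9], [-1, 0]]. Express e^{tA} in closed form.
e^{tA} = [[(1 - 3*t)*e^{-3*t}, 9*t*e^{-3*t}], [-t*e^{-3*t}, (3*t + 1)*e^{-3*t}]]

A has Jordan form J = [[-3, 1], [0, -3]] with A = PJP^{-1}, so e^{tA} = P e^{tJ} P^{-1}.

For a Jordan block J_k(λ), e^{tJ_k(λ)} = e^{λt} · (I + tN + t^2 N^2/2! + ... + t^{k-1} N^{k-1}/(k-1)!) where N is the nilpotent superdiagonal part.

Assembling the blocks and conjugating back gives the entries of e^{tA} as shown above.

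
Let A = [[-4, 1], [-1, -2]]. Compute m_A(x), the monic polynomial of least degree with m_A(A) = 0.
The characteristic polynomial factors as (x + 3)^2. The minimal polynomial is ∏(x - λ)^{k_λ} where k_λ is the size of the largest Jordan block at λ.

For λ = -3: rank(A + 3I) = 1, and the largest Jordan block has size 2 (the smallest k with rank((A + 3I)^k) = rank((A + 3I)^(k+1))).

So m_A(x) = (x + 3)^2.

m_A(x) = (x + 3)^2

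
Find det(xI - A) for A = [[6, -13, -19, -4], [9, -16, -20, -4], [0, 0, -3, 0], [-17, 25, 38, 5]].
χ_A(x) = (x - 1)(x + 3)^3

xI - A = [[x - 6, 13, 19, 4], [-9, x + 16, 20, 4], [0, 0, x + 3, 0], [17, -25, -38, x - 5]].

Expanding det(xI - A) along the first row:
det(xI - A) = + (x - 6)·det([[x + 16, 20, 4], [0, x + 3, 0], [-25, -38, x - 5]]) - (13)·det([[-9, 20, 4], [0, x + 3, 0], [17, -38, x - 5]]) + (19)·det([[-9, x + 16, 4], [0, 0, 0], [17, -25, x - 5]]) - (4)·det([[-9, x + 16, 20], [0, 0, x + 3], [17, -25, -38]]).

Evaluating gives χ_A(x) = x^4 + 8x^3 + 18x^2 - 27 = (x - 1)(x + 3)^3.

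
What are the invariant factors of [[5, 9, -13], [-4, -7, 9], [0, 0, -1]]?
The Jordan structure of A has elementary divisors (x + 1)^3. Arranging the block sizes at each eigenvalue in decreasing order and taking row products gives the invariant factors.

Invariant factors (smallest first, each dividing the next): (x + 1)^3.

Check: the last factor (x + 1)^3 is the minimal polynomial, and the product (x + 1)^3 is the characteristic polynomial.

(x + 1)^3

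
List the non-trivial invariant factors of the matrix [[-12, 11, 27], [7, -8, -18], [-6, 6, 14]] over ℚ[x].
(x + 1)^2(x + 4)

The Jordan structure of A has elementary divisors (x + 4), (x + 1)^2. Arranging the block sizes at each eigenvalue in decreasing order and taking row products gives the invariant factors.

Invariant factors (smallest first, each dividing the next): (x + 1)^2(x + 4).

Check: the last factor (x + 1)^2(x + 4) is the minimal polynomial, and the product (x + 1)^2(x + 4) is the characteristic polynomial.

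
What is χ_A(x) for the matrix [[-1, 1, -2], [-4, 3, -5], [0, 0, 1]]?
χ_A(x) = (x - 1)^3

xI - A = [[x + 1, -1, 2], [4, x - 3, 5], [0, 0, x - 1]].

Expanding det(xI - A) along the first row:
det(xI - A) = + (x + 1)·det([[x - 3, 5], [0, x - 1]]) - (-1)·det([[4, 5], [0, x - 1]]) + (2)·det([[4, x - 3], [0, 0]]).

Evaluating gives χ_A(x) = x^3 - 3x^2 + 3x - 1 = (x - 1)^3.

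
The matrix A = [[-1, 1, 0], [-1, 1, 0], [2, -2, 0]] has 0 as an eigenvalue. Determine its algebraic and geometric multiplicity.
The characteristic polynomial is x^3, so the factor x appears with exponent 3: the algebraic multiplicity is 3.

rank(A) = 1, so the eigenspace has dimension 3 - 1 = 2: the geometric multiplicity is 2.

Since 2 < 3, A is not diagonalizable.

algebraic multiplicity 3, geometric multiplicity 2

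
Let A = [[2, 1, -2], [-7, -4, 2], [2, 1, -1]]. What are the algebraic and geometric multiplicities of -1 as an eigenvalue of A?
The characteristic polynomial is (x + 1)^3, so the factor x + 1 appears with exponent 3: the algebraic multiplicity is 3.

rank(A + I) = 2, so the eigenspace has dimension 3 - 2 = 1: the geometric multiplicity is 1.

Since 1 < 3, A is not diagonalizable.

algebraic multiplicity 3, geometric multiplicity 1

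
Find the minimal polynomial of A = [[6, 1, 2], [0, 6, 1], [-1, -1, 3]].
m_A(x) = (x - 5)^3

The characteristic polynomial factors as (x - 5)^3. The minimal polynomial is ∏(x - λ)^{k_λ} where k_λ is the size of the largest Jordan block at λ.

For λ = 5: rank(A - 5I) = 2, and the largest Jordan block has size 3 (the smallest k with rank((A - 5I)^k) = rank((A - 5I)^(k+1))).

So m_A(x) = (x - 5)^3.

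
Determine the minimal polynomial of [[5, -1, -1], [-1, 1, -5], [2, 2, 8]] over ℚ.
The characteristic polynomial factors as (x - 6)(x - 4)^2. The minimal polynomial is ∏(x - λ)^{k_λ} where k_λ is the size of the largest Jordan block at λ.

For λ = 4: rank(A - 4I) = 2, and the largest Jordan block has size 2 (the smallest k with rank((A - 4I)^k) = rank((A - 4I)^(k+1))).
For λ = 6: rank(A - 6I) = 2, and the largest Jordan block has size 1 (the smallest k with rank((A - 6I)^k) = rank((A - 6I)^(k+1))).

So m_A(x) = (x - 6)(x - 4)^2.

m_A(x) = (x - 6)(x - 4)^2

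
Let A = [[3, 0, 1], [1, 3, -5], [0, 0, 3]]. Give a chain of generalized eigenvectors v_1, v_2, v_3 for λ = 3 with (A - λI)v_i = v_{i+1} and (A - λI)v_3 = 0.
We seek v_1 ∈ ker((A - 3I)^3) \ ker((A - 3I)^2), then set v_{i+1} = (A - 3I) v_i.

One such chain is v_1 = [[0, 0, 1]]^T, v_2 = [[1, -5, 0]]^T, v_3 = [[0, 1, 0]]^T. Check: (A - 3I) v_3 = [[0, 0, 0]]^T = 0.

v_1 = [[0, 0, 1]]^T, v_2 = [[1, -5, 0]]^T, v_3 = [[0, 1, 0]]^T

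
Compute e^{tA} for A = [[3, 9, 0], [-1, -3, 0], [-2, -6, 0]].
A has Jordan form J = [[0, 1, 0], [0, 0, 0], [0, 0, 0]] with A = PJP^{-1}, so e^{tA} = P e^{tJ} P^{-1}.

For a Jordan block J_k(λ), e^{tJ_k(λ)} = e^{λt} · (I + tN + t^2 N^2/2! + ... + t^{k-1} N^{k-1}/(k-1)!) where N is the nilpotent superdiagonal part.

Assembling the blocks and conjugating back gives the entries of e^{tA} as shown above.

e^{tA} = [[3*t + 1, 9*t, 0], [-t, 1 - 3*t, 0], [-2*t, -6*t, 1]]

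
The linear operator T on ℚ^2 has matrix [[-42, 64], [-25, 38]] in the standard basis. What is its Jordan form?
J = [[-2, 1], [0, -2]]

The characteristic polynomial is det(xI - A) = (x + 2)^2, so the eigenvalues are -2 (algebraic multiplicity 2).

For λ = -2: rank(A + 2I) = 1, rank((A + 2I)^2) = 0. The eigenspace has dimension 2 - 1 = 1, so there is 1 Jordan block; the rank sequence gives block sizes [2].

Assembling the blocks gives the Jordan form J above.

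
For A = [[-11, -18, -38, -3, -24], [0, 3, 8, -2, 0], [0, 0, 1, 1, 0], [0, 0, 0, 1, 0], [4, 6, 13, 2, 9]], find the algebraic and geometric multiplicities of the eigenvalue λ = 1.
algebraic multiplicity 3, geometric multiplicity 1

The characteristic polynomial is (x - 3)(x - 1)^3(x + 3), so the factor x - 1 appears with exponent 3: the algebraic multiplicity is 3.

rank(A - I) = 4, so the eigenspace has dimension 5 - 4 = 1: the geometric multiplicity is 1.

Since 1 < 3, A is not diagonalizable.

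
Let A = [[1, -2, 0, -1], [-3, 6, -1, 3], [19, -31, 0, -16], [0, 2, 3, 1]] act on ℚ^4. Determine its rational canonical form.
The invariant factors of A (the non-unit diagonal entries of the Smith normal form of xI - A over ℚ[x]) are (x^2 - 4x + 1)^2, each dividing the next. The characteristic polynomial is their product, (x^2 - 4x + 1)^2.

The rational canonical form is the block-diagonal matrix of companion matrices C(f_i):
R = [[0, 0, 0, -1], [1, 0, 0, 8], [0, 1, 0, -18], [0, 0, 1, 8]].

Note the characteristic polynomial does not split into linear factors over ℚ, so A has no Jordan form over ℚ; the rational canonical form exists over any field.

R = [[0, 0, 0, -1], [1, 0, 0, 8], [0, 1, 0, -18], [0, 0, 1, 8]]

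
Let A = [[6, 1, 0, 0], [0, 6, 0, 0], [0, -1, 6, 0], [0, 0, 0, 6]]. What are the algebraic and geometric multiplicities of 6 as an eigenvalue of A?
The characteristic polynomial is (x - 6)^4, so the factor x - 6 appears with exponent 4: the algebraic multiplicity is 4.

rank(A - 6I) = 1, so the eigenspace has dimension 4 - 1 = 3: the geometric multiplicity is 3.

Since 3 < 4, A is not diagonalizable.

algebraic multiplicity 4, geometric multiplicity 3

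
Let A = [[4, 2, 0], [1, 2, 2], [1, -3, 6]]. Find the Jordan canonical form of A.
The characteristic polynomial is det(xI - A) = (x - 4)^3, so the eigenvalues are 4 (algebraic multiplicity 3).

For λ = 4: rank(A - 4I) = 2, rank((A - 4I)^2) = 1, rank((A - 4I)^3) = 0. The eigenspace has dimension 3 - 2 = 1, so there is 1 Jordan block; the rank sequence gives block sizes [3].

Assembling the blocks gives the Jordan form J above.

J = [[4, 1, 0], [0, 4, 1], [0, 0, 4]]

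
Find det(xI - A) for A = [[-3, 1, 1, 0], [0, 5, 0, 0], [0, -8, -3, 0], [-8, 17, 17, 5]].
χ_A(x) = (x - 5)^2(x + 3)^2

xI - A = [[x + 3, -1, -1, 0], [0, x - 5, 0, 0], [0, 8, x + 3, 0], [8, -17, -17, x - 5]].

Expanding det(xI - A) along the first row:
det(xI - A) = + (x + 3)·det([[x - 5, 0, 0], [8, x + 3, 0], [-17, -17, x - 5]]) - (-1)·det([[0, 0, 0], [0, x + 3, 0], [8, -17, x - 5]]) + (-1)·det([[0, x - 5, 0], [0, 8, 0], [8, -17, x - 5]]) - (0)·det([[0, x - 5, 0], [0, 8, x + 3], [8, -17, -17]]).

Evaluating gives χ_A(x) = x^4 - 4x^3 - 26x^2 + 60x + 225 = (x - 5)^2(x + 3)^2.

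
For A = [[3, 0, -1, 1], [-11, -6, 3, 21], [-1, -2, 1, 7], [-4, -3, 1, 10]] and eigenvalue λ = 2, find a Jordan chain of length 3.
v_1 = [[2, 2, 5, 1]]^T, v_2 = [[-2, -2, -4, -1]]^T, v_3 = [[1, 5, 3, 2]]^T

We seek v_1 ∈ ker((A - 2I)^3) \ ker((A - 2I)^2), then set v_{i+1} = (A - 2I) v_i.

One such chain is v_1 = [[2, 2, 5, 1]]^T, v_2 = [[-2, -2, -4, -1]]^T, v_3 = [[1, 5, 3, 2]]^T. Check: (A - 2I) v_3 = [[0, 0, 0, 0]]^T = 0.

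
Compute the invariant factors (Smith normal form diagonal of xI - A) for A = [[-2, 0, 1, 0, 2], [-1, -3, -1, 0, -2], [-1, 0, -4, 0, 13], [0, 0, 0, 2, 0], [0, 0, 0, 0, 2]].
(x - 2)(x + 3), (x - 2)(x + 3)^2

The Jordan structure of A has elementary divisors (x + 3)^2, (x + 3), (x - 2), (x - 2). Arranging the block sizes at each eigenvalue in decreasing order and taking row products gives the invariant factors.

Invariant factors (smallest first, each dividing the next): (x - 2)(x + 3), (x - 2)(x + 3)^2.

Check: the last factor (x - 2)(x + 3)^2 is the minimal polynomial, and the product (x - 2)^2(x + 3)^3 is the characteristic polynomial.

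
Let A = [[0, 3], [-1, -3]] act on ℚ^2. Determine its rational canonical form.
R = [[0, -3], [1, -3]]

The invariant factors of A (the non-unit diagonal entries of the Smith normal form of xI - A over ℚ[x]) are x^2 + 3x + 3, each dividing the next. The characteristic polynomial is their product, x^2 + 3x + 3.

The rational canonical form is the block-diagonal matrix of companion matrices C(f_i):
R = [[0, -3], [1, -3]].

Note the characteristic polynomial does not split into linear factors over ℚ, so A has no Jordan form over ℚ; the rational canonical form exists over any field.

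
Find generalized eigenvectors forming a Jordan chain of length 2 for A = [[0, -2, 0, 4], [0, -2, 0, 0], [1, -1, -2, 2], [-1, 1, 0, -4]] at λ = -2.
We seek v_1 ∈ ker((A + 2I)^2) \ ker(A + 2I), then set v_{i+1} = (A + 2I) v_i.

One such chain is v_1 = [[3, 0, 1, -2]]^T, v_2 = [[-2, 0, -1, 1]]^T. Check: (A + 2I) v_2 = [[0, 0, 0, 0]]^T = 0.

v_1 = [[3, 0, 1, -2]]^T, v_2 = [[-2, 0, -1, 1]]^T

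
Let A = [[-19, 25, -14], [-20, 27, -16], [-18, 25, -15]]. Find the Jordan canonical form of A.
J = [[-3, 1, 0], [0, -3, 0], [0, 0, -1]]

The characteristic polynomial is det(xI - A) = (x + 1)(x + 3)^2, so the eigenvalues are -3 (algebraic multiplicity 2), -1 (algebraic multiplicity 1).

For λ = -3: rank(A + 3I) = 2, rank((A + 3I)^2) = 1. The eigenspace has dimension 3 - 2 = 1, so there is 1 Jordan block; the rank sequence gives block sizes [2].

For λ = -1: algebraic multiplicity 1 gives one 1×1 block.

Assembling the blocks gives the Jordan form J above.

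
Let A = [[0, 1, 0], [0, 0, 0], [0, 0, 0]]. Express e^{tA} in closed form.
e^{tA} = [[1, t, 0], [0, 1, 0], [0, 0, 1]]

A has Jordan form J = [[0, 1, 0], [0, 0, 0], [0, 0, 0]] with A = PJP^{-1}, so e^{tA} = P e^{tJ} P^{-1}.

For a Jordan block J_k(λ), e^{tJ_k(λ)} = e^{λt} · (I + tN + t^2 N^2/2! + ... + t^{k-1} N^{k-1}/(k-1)!) where N is the nilpotent superdiagonal part.

Assembling the blocks and conjugating back gives the entries of e^{tA} as shown above.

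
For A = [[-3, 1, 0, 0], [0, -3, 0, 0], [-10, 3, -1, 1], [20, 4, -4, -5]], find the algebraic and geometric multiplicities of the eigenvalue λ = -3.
algebraic multiplicity 4, geometric multiplicity 2

The characteristic polynomial is (x + 3)^4, so the factor x + 3 appears with exponent 4: the algebraic multiplicity is 4.

rank(A + 3I) = 2, so the eigenspace has dimension 4 - 2 = 2: the geometric multiplicity is 2.

Since 2 < 4, A is not diagonalizable.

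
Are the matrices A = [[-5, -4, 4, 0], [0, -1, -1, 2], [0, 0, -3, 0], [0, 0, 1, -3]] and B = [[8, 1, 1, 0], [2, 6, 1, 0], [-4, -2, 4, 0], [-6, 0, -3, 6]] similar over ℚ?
No.

trace(A) = -12 but trace(B) = 24. The trace is a similarity invariant, so A and B are not similar.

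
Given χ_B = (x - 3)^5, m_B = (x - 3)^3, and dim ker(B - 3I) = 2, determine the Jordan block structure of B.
Jordan blocks: (3, 3), (3, 2)

λ = 3: algebraic multiplicity 5 (exponent in χ_B), largest block size 3 (exponent in m_B), 2 blocks (geometric multiplicity). These force block sizes [3, 2].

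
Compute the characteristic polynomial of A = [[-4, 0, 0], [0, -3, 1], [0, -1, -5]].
χ_A(x) = (x + 4)^3

xI - A = [[x + 4, 0, 0], [0, x + 3, -1], [0, 1, x + 5]].

Expanding det(xI - A) along the first row:
det(xI - A) = + (x + 4)·det([[x + 3, -1], [1, x + 5]]) - (0)·det([[0, -1], [0, x + 5]]) + (0)·det([[0, x + 3], [0, 1]]).

Evaluating gives χ_A(x) = x^3 + 12x^2 + 48x + 64 = (x + 4)^3.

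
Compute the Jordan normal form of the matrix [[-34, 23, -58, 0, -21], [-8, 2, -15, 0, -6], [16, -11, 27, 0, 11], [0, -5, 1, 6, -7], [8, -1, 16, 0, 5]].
J = [[-2, 1, 0, 0, 0], [0, -2, 1, 0, 0], [0, 0, -2, 0, 0], [0, 0, 0, 6, 0], [0, 0, 0, 0, 6]]

The characteristic polynomial is det(xI - A) = (x - 6)^2(x + 2)^3, so the eigenvalues are -2 (algebraic multiplicity 3), 6 (algebraic multiplicity 2).

For λ = -2: rank(A + 2I) = 4, rank((A + 2I)^2) = 3, rank((A + 2I)^3) = 2. The eigenspace has dimension 5 - 4 = 1, so there is 1 Jordan block; the rank sequence gives block sizes [3].

For λ = 6: rank(A - 6I) = 3. The eigenspace has dimension 5 - 3 = 2, so there are 2 Jordan blocks; the rank sequence gives block sizes [1, 1].

Assembling the blocks gives the Jordan form J above.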